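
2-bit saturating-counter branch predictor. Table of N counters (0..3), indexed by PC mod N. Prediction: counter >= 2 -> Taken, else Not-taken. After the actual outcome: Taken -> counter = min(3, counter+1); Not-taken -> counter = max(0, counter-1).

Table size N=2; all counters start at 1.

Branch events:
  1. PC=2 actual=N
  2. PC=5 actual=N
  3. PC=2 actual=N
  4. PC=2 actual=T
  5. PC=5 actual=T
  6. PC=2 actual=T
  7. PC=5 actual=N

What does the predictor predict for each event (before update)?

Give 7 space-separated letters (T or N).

Answer: N N N N N N N

Derivation:
Ev 1: PC=2 idx=0 pred=N actual=N -> ctr[0]=0
Ev 2: PC=5 idx=1 pred=N actual=N -> ctr[1]=0
Ev 3: PC=2 idx=0 pred=N actual=N -> ctr[0]=0
Ev 4: PC=2 idx=0 pred=N actual=T -> ctr[0]=1
Ev 5: PC=5 idx=1 pred=N actual=T -> ctr[1]=1
Ev 6: PC=2 idx=0 pred=N actual=T -> ctr[0]=2
Ev 7: PC=5 idx=1 pred=N actual=N -> ctr[1]=0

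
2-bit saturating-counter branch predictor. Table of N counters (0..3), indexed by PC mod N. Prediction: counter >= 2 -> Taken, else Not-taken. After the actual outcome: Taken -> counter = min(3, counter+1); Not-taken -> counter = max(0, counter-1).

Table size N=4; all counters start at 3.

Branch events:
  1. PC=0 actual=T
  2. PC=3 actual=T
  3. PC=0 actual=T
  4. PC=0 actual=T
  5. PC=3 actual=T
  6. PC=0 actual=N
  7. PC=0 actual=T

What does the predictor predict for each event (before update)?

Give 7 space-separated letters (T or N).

Ev 1: PC=0 idx=0 pred=T actual=T -> ctr[0]=3
Ev 2: PC=3 idx=3 pred=T actual=T -> ctr[3]=3
Ev 3: PC=0 idx=0 pred=T actual=T -> ctr[0]=3
Ev 4: PC=0 idx=0 pred=T actual=T -> ctr[0]=3
Ev 5: PC=3 idx=3 pred=T actual=T -> ctr[3]=3
Ev 6: PC=0 idx=0 pred=T actual=N -> ctr[0]=2
Ev 7: PC=0 idx=0 pred=T actual=T -> ctr[0]=3

Answer: T T T T T T T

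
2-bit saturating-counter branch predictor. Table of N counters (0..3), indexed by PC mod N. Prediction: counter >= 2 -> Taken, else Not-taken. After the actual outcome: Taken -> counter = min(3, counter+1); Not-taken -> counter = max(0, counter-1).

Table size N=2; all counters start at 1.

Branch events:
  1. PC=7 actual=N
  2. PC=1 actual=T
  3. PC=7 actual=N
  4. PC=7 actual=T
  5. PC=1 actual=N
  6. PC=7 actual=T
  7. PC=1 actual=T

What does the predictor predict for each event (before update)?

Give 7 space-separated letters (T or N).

Answer: N N N N N N N

Derivation:
Ev 1: PC=7 idx=1 pred=N actual=N -> ctr[1]=0
Ev 2: PC=1 idx=1 pred=N actual=T -> ctr[1]=1
Ev 3: PC=7 idx=1 pred=N actual=N -> ctr[1]=0
Ev 4: PC=7 idx=1 pred=N actual=T -> ctr[1]=1
Ev 5: PC=1 idx=1 pred=N actual=N -> ctr[1]=0
Ev 6: PC=7 idx=1 pred=N actual=T -> ctr[1]=1
Ev 7: PC=1 idx=1 pred=N actual=T -> ctr[1]=2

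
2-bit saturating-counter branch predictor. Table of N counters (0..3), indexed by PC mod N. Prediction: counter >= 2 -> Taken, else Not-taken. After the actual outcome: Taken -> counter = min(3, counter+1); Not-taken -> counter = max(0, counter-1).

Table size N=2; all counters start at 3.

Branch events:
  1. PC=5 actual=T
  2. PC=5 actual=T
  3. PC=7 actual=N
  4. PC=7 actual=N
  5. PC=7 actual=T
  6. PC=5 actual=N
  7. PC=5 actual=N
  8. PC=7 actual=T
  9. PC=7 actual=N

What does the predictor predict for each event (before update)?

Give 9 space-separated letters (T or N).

Ev 1: PC=5 idx=1 pred=T actual=T -> ctr[1]=3
Ev 2: PC=5 idx=1 pred=T actual=T -> ctr[1]=3
Ev 3: PC=7 idx=1 pred=T actual=N -> ctr[1]=2
Ev 4: PC=7 idx=1 pred=T actual=N -> ctr[1]=1
Ev 5: PC=7 idx=1 pred=N actual=T -> ctr[1]=2
Ev 6: PC=5 idx=1 pred=T actual=N -> ctr[1]=1
Ev 7: PC=5 idx=1 pred=N actual=N -> ctr[1]=0
Ev 8: PC=7 idx=1 pred=N actual=T -> ctr[1]=1
Ev 9: PC=7 idx=1 pred=N actual=N -> ctr[1]=0

Answer: T T T T N T N N N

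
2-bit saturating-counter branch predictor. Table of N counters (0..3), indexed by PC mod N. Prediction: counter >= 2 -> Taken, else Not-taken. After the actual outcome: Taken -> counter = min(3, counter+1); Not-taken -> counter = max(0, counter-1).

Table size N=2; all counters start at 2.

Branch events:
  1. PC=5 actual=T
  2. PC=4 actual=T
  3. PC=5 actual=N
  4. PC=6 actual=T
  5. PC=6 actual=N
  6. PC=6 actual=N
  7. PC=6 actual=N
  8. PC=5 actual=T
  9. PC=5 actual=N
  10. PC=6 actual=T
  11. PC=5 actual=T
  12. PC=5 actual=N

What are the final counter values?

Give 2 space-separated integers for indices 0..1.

Answer: 1 2

Derivation:
Ev 1: PC=5 idx=1 pred=T actual=T -> ctr[1]=3
Ev 2: PC=4 idx=0 pred=T actual=T -> ctr[0]=3
Ev 3: PC=5 idx=1 pred=T actual=N -> ctr[1]=2
Ev 4: PC=6 idx=0 pred=T actual=T -> ctr[0]=3
Ev 5: PC=6 idx=0 pred=T actual=N -> ctr[0]=2
Ev 6: PC=6 idx=0 pred=T actual=N -> ctr[0]=1
Ev 7: PC=6 idx=0 pred=N actual=N -> ctr[0]=0
Ev 8: PC=5 idx=1 pred=T actual=T -> ctr[1]=3
Ev 9: PC=5 idx=1 pred=T actual=N -> ctr[1]=2
Ev 10: PC=6 idx=0 pred=N actual=T -> ctr[0]=1
Ev 11: PC=5 idx=1 pred=T actual=T -> ctr[1]=3
Ev 12: PC=5 idx=1 pred=T actual=N -> ctr[1]=2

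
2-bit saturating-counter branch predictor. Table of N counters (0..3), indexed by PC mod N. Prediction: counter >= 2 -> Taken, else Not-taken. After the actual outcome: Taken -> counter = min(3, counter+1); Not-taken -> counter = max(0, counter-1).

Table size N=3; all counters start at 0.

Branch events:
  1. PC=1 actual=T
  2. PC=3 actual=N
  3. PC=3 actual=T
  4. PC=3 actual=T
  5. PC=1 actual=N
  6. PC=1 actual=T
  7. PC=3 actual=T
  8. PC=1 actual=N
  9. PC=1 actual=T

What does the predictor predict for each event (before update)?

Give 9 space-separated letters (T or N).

Ev 1: PC=1 idx=1 pred=N actual=T -> ctr[1]=1
Ev 2: PC=3 idx=0 pred=N actual=N -> ctr[0]=0
Ev 3: PC=3 idx=0 pred=N actual=T -> ctr[0]=1
Ev 4: PC=3 idx=0 pred=N actual=T -> ctr[0]=2
Ev 5: PC=1 idx=1 pred=N actual=N -> ctr[1]=0
Ev 6: PC=1 idx=1 pred=N actual=T -> ctr[1]=1
Ev 7: PC=3 idx=0 pred=T actual=T -> ctr[0]=3
Ev 8: PC=1 idx=1 pred=N actual=N -> ctr[1]=0
Ev 9: PC=1 idx=1 pred=N actual=T -> ctr[1]=1

Answer: N N N N N N T N N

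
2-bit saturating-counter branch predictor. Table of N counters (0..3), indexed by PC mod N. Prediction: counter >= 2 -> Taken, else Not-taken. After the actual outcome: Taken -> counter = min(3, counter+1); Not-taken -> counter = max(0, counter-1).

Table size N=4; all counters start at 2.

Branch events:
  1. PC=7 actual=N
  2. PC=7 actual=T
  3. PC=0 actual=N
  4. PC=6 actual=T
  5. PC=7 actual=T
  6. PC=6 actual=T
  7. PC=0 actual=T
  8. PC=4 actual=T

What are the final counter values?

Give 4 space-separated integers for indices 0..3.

Answer: 3 2 3 3

Derivation:
Ev 1: PC=7 idx=3 pred=T actual=N -> ctr[3]=1
Ev 2: PC=7 idx=3 pred=N actual=T -> ctr[3]=2
Ev 3: PC=0 idx=0 pred=T actual=N -> ctr[0]=1
Ev 4: PC=6 idx=2 pred=T actual=T -> ctr[2]=3
Ev 5: PC=7 idx=3 pred=T actual=T -> ctr[3]=3
Ev 6: PC=6 idx=2 pred=T actual=T -> ctr[2]=3
Ev 7: PC=0 idx=0 pred=N actual=T -> ctr[0]=2
Ev 8: PC=4 idx=0 pred=T actual=T -> ctr[0]=3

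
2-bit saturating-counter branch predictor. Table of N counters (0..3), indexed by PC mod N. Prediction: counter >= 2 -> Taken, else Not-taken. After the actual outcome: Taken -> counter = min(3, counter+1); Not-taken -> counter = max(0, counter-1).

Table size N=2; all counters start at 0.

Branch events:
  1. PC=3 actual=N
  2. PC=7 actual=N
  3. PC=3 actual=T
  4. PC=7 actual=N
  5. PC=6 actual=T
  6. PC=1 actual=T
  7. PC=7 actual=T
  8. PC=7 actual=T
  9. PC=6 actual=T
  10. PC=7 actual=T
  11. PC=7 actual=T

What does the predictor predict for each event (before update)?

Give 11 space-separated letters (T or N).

Answer: N N N N N N N T N T T

Derivation:
Ev 1: PC=3 idx=1 pred=N actual=N -> ctr[1]=0
Ev 2: PC=7 idx=1 pred=N actual=N -> ctr[1]=0
Ev 3: PC=3 idx=1 pred=N actual=T -> ctr[1]=1
Ev 4: PC=7 idx=1 pred=N actual=N -> ctr[1]=0
Ev 5: PC=6 idx=0 pred=N actual=T -> ctr[0]=1
Ev 6: PC=1 idx=1 pred=N actual=T -> ctr[1]=1
Ev 7: PC=7 idx=1 pred=N actual=T -> ctr[1]=2
Ev 8: PC=7 idx=1 pred=T actual=T -> ctr[1]=3
Ev 9: PC=6 idx=0 pred=N actual=T -> ctr[0]=2
Ev 10: PC=7 idx=1 pred=T actual=T -> ctr[1]=3
Ev 11: PC=7 idx=1 pred=T actual=T -> ctr[1]=3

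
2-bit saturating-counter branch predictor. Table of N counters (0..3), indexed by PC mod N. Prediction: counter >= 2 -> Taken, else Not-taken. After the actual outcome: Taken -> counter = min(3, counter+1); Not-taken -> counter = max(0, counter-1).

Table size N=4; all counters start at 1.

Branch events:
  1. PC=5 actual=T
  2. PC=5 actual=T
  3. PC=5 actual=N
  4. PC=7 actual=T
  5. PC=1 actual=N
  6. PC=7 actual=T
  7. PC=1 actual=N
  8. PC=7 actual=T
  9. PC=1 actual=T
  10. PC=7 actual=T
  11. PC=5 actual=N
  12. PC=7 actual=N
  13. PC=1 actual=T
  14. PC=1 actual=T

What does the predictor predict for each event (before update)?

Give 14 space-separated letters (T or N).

Answer: N T T N T T N T N T N T N N

Derivation:
Ev 1: PC=5 idx=1 pred=N actual=T -> ctr[1]=2
Ev 2: PC=5 idx=1 pred=T actual=T -> ctr[1]=3
Ev 3: PC=5 idx=1 pred=T actual=N -> ctr[1]=2
Ev 4: PC=7 idx=3 pred=N actual=T -> ctr[3]=2
Ev 5: PC=1 idx=1 pred=T actual=N -> ctr[1]=1
Ev 6: PC=7 idx=3 pred=T actual=T -> ctr[3]=3
Ev 7: PC=1 idx=1 pred=N actual=N -> ctr[1]=0
Ev 8: PC=7 idx=3 pred=T actual=T -> ctr[3]=3
Ev 9: PC=1 idx=1 pred=N actual=T -> ctr[1]=1
Ev 10: PC=7 idx=3 pred=T actual=T -> ctr[3]=3
Ev 11: PC=5 idx=1 pred=N actual=N -> ctr[1]=0
Ev 12: PC=7 idx=3 pred=T actual=N -> ctr[3]=2
Ev 13: PC=1 idx=1 pred=N actual=T -> ctr[1]=1
Ev 14: PC=1 idx=1 pred=N actual=T -> ctr[1]=2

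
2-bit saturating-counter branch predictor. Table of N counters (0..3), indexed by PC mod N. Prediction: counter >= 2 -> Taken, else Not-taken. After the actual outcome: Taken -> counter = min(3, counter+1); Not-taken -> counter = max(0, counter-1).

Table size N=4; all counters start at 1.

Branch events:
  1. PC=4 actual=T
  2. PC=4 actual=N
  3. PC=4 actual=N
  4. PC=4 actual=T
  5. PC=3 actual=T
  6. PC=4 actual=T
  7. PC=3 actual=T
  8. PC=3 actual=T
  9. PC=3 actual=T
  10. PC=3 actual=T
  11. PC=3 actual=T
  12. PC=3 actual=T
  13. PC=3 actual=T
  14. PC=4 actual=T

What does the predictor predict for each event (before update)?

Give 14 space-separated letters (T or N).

Ev 1: PC=4 idx=0 pred=N actual=T -> ctr[0]=2
Ev 2: PC=4 idx=0 pred=T actual=N -> ctr[0]=1
Ev 3: PC=4 idx=0 pred=N actual=N -> ctr[0]=0
Ev 4: PC=4 idx=0 pred=N actual=T -> ctr[0]=1
Ev 5: PC=3 idx=3 pred=N actual=T -> ctr[3]=2
Ev 6: PC=4 idx=0 pred=N actual=T -> ctr[0]=2
Ev 7: PC=3 idx=3 pred=T actual=T -> ctr[3]=3
Ev 8: PC=3 idx=3 pred=T actual=T -> ctr[3]=3
Ev 9: PC=3 idx=3 pred=T actual=T -> ctr[3]=3
Ev 10: PC=3 idx=3 pred=T actual=T -> ctr[3]=3
Ev 11: PC=3 idx=3 pred=T actual=T -> ctr[3]=3
Ev 12: PC=3 idx=3 pred=T actual=T -> ctr[3]=3
Ev 13: PC=3 idx=3 pred=T actual=T -> ctr[3]=3
Ev 14: PC=4 idx=0 pred=T actual=T -> ctr[0]=3

Answer: N T N N N N T T T T T T T T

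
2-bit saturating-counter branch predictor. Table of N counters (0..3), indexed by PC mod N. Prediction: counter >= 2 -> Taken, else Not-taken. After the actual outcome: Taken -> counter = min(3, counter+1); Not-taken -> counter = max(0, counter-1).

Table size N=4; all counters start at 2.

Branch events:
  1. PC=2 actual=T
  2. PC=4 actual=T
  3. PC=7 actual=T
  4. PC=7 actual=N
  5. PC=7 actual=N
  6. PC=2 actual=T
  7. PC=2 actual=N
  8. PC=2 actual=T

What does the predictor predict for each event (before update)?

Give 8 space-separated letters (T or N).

Ev 1: PC=2 idx=2 pred=T actual=T -> ctr[2]=3
Ev 2: PC=4 idx=0 pred=T actual=T -> ctr[0]=3
Ev 3: PC=7 idx=3 pred=T actual=T -> ctr[3]=3
Ev 4: PC=7 idx=3 pred=T actual=N -> ctr[3]=2
Ev 5: PC=7 idx=3 pred=T actual=N -> ctr[3]=1
Ev 6: PC=2 idx=2 pred=T actual=T -> ctr[2]=3
Ev 7: PC=2 idx=2 pred=T actual=N -> ctr[2]=2
Ev 8: PC=2 idx=2 pred=T actual=T -> ctr[2]=3

Answer: T T T T T T T T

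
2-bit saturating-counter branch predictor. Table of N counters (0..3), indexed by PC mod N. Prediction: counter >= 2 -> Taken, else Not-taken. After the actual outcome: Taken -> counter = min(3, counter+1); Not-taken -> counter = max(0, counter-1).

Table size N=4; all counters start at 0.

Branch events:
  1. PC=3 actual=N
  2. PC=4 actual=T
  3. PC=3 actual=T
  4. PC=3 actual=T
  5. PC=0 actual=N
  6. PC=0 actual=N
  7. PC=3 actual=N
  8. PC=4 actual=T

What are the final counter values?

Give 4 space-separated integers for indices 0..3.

Answer: 1 0 0 1

Derivation:
Ev 1: PC=3 idx=3 pred=N actual=N -> ctr[3]=0
Ev 2: PC=4 idx=0 pred=N actual=T -> ctr[0]=1
Ev 3: PC=3 idx=3 pred=N actual=T -> ctr[3]=1
Ev 4: PC=3 idx=3 pred=N actual=T -> ctr[3]=2
Ev 5: PC=0 idx=0 pred=N actual=N -> ctr[0]=0
Ev 6: PC=0 idx=0 pred=N actual=N -> ctr[0]=0
Ev 7: PC=3 idx=3 pred=T actual=N -> ctr[3]=1
Ev 8: PC=4 idx=0 pred=N actual=T -> ctr[0]=1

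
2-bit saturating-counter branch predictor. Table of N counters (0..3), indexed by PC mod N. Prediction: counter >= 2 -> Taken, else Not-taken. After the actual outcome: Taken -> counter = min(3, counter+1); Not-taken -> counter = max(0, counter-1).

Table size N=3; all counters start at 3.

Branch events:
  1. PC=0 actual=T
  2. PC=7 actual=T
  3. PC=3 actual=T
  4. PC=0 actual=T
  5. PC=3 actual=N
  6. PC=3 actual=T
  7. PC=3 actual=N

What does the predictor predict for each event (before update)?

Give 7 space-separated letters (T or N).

Answer: T T T T T T T

Derivation:
Ev 1: PC=0 idx=0 pred=T actual=T -> ctr[0]=3
Ev 2: PC=7 idx=1 pred=T actual=T -> ctr[1]=3
Ev 3: PC=3 idx=0 pred=T actual=T -> ctr[0]=3
Ev 4: PC=0 idx=0 pred=T actual=T -> ctr[0]=3
Ev 5: PC=3 idx=0 pred=T actual=N -> ctr[0]=2
Ev 6: PC=3 idx=0 pred=T actual=T -> ctr[0]=3
Ev 7: PC=3 idx=0 pred=T actual=N -> ctr[0]=2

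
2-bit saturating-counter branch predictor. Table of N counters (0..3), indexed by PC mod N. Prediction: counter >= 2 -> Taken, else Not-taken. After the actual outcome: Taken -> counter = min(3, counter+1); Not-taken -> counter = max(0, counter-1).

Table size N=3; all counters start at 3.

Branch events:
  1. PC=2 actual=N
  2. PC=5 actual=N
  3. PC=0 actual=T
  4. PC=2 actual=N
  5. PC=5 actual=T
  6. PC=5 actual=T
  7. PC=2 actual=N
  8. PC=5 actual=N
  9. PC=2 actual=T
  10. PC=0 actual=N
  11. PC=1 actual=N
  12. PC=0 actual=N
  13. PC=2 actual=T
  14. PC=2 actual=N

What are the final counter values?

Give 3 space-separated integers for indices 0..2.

Ev 1: PC=2 idx=2 pred=T actual=N -> ctr[2]=2
Ev 2: PC=5 idx=2 pred=T actual=N -> ctr[2]=1
Ev 3: PC=0 idx=0 pred=T actual=T -> ctr[0]=3
Ev 4: PC=2 idx=2 pred=N actual=N -> ctr[2]=0
Ev 5: PC=5 idx=2 pred=N actual=T -> ctr[2]=1
Ev 6: PC=5 idx=2 pred=N actual=T -> ctr[2]=2
Ev 7: PC=2 idx=2 pred=T actual=N -> ctr[2]=1
Ev 8: PC=5 idx=2 pred=N actual=N -> ctr[2]=0
Ev 9: PC=2 idx=2 pred=N actual=T -> ctr[2]=1
Ev 10: PC=0 idx=0 pred=T actual=N -> ctr[0]=2
Ev 11: PC=1 idx=1 pred=T actual=N -> ctr[1]=2
Ev 12: PC=0 idx=0 pred=T actual=N -> ctr[0]=1
Ev 13: PC=2 idx=2 pred=N actual=T -> ctr[2]=2
Ev 14: PC=2 idx=2 pred=T actual=N -> ctr[2]=1

Answer: 1 2 1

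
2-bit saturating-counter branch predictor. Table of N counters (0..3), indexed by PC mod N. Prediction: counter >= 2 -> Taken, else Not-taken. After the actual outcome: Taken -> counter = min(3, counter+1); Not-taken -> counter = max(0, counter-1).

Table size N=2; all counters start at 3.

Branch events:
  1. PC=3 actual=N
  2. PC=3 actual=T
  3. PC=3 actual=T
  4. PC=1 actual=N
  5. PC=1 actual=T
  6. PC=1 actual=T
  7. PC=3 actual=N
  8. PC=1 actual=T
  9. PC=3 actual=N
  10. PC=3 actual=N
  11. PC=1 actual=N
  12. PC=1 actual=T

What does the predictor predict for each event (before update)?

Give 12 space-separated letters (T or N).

Answer: T T T T T T T T T T N N

Derivation:
Ev 1: PC=3 idx=1 pred=T actual=N -> ctr[1]=2
Ev 2: PC=3 idx=1 pred=T actual=T -> ctr[1]=3
Ev 3: PC=3 idx=1 pred=T actual=T -> ctr[1]=3
Ev 4: PC=1 idx=1 pred=T actual=N -> ctr[1]=2
Ev 5: PC=1 idx=1 pred=T actual=T -> ctr[1]=3
Ev 6: PC=1 idx=1 pred=T actual=T -> ctr[1]=3
Ev 7: PC=3 idx=1 pred=T actual=N -> ctr[1]=2
Ev 8: PC=1 idx=1 pred=T actual=T -> ctr[1]=3
Ev 9: PC=3 idx=1 pred=T actual=N -> ctr[1]=2
Ev 10: PC=3 idx=1 pred=T actual=N -> ctr[1]=1
Ev 11: PC=1 idx=1 pred=N actual=N -> ctr[1]=0
Ev 12: PC=1 idx=1 pred=N actual=T -> ctr[1]=1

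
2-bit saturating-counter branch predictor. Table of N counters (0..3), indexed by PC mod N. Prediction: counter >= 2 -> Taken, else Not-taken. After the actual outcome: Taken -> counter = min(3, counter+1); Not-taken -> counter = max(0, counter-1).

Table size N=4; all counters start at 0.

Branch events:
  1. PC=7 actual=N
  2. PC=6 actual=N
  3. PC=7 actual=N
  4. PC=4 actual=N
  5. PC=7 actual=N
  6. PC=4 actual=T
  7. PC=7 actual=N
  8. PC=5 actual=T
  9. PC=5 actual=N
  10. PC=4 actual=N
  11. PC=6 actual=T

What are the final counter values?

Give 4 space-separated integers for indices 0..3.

Answer: 0 0 1 0

Derivation:
Ev 1: PC=7 idx=3 pred=N actual=N -> ctr[3]=0
Ev 2: PC=6 idx=2 pred=N actual=N -> ctr[2]=0
Ev 3: PC=7 idx=3 pred=N actual=N -> ctr[3]=0
Ev 4: PC=4 idx=0 pred=N actual=N -> ctr[0]=0
Ev 5: PC=7 idx=3 pred=N actual=N -> ctr[3]=0
Ev 6: PC=4 idx=0 pred=N actual=T -> ctr[0]=1
Ev 7: PC=7 idx=3 pred=N actual=N -> ctr[3]=0
Ev 8: PC=5 idx=1 pred=N actual=T -> ctr[1]=1
Ev 9: PC=5 idx=1 pred=N actual=N -> ctr[1]=0
Ev 10: PC=4 idx=0 pred=N actual=N -> ctr[0]=0
Ev 11: PC=6 idx=2 pred=N actual=T -> ctr[2]=1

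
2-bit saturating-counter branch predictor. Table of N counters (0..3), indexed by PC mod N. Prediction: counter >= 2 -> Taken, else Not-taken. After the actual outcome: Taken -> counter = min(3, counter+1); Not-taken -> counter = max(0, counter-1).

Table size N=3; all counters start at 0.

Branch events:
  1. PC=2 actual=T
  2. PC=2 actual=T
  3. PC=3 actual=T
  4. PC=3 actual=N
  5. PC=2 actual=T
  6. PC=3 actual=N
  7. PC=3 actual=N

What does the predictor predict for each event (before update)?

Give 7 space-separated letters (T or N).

Answer: N N N N T N N

Derivation:
Ev 1: PC=2 idx=2 pred=N actual=T -> ctr[2]=1
Ev 2: PC=2 idx=2 pred=N actual=T -> ctr[2]=2
Ev 3: PC=3 idx=0 pred=N actual=T -> ctr[0]=1
Ev 4: PC=3 idx=0 pred=N actual=N -> ctr[0]=0
Ev 5: PC=2 idx=2 pred=T actual=T -> ctr[2]=3
Ev 6: PC=3 idx=0 pred=N actual=N -> ctr[0]=0
Ev 7: PC=3 idx=0 pred=N actual=N -> ctr[0]=0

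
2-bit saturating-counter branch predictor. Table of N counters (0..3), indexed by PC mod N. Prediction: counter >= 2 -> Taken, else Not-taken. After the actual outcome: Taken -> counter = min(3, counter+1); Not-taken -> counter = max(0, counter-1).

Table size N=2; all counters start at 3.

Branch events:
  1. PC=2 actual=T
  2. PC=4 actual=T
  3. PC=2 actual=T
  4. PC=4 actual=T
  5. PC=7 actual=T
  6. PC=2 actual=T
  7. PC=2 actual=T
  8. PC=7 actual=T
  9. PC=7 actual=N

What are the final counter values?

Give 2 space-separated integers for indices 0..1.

Answer: 3 2

Derivation:
Ev 1: PC=2 idx=0 pred=T actual=T -> ctr[0]=3
Ev 2: PC=4 idx=0 pred=T actual=T -> ctr[0]=3
Ev 3: PC=2 idx=0 pred=T actual=T -> ctr[0]=3
Ev 4: PC=4 idx=0 pred=T actual=T -> ctr[0]=3
Ev 5: PC=7 idx=1 pred=T actual=T -> ctr[1]=3
Ev 6: PC=2 idx=0 pred=T actual=T -> ctr[0]=3
Ev 7: PC=2 idx=0 pred=T actual=T -> ctr[0]=3
Ev 8: PC=7 idx=1 pred=T actual=T -> ctr[1]=3
Ev 9: PC=7 idx=1 pred=T actual=N -> ctr[1]=2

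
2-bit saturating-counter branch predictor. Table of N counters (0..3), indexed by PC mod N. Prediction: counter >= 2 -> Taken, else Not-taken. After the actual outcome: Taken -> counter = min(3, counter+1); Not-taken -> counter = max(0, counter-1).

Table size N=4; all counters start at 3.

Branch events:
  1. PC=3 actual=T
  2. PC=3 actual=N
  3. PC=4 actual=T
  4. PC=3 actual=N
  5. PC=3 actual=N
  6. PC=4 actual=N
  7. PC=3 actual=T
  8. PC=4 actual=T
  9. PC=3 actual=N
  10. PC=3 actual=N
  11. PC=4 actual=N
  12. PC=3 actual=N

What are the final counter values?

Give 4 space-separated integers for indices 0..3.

Ev 1: PC=3 idx=3 pred=T actual=T -> ctr[3]=3
Ev 2: PC=3 idx=3 pred=T actual=N -> ctr[3]=2
Ev 3: PC=4 idx=0 pred=T actual=T -> ctr[0]=3
Ev 4: PC=3 idx=3 pred=T actual=N -> ctr[3]=1
Ev 5: PC=3 idx=3 pred=N actual=N -> ctr[3]=0
Ev 6: PC=4 idx=0 pred=T actual=N -> ctr[0]=2
Ev 7: PC=3 idx=3 pred=N actual=T -> ctr[3]=1
Ev 8: PC=4 idx=0 pred=T actual=T -> ctr[0]=3
Ev 9: PC=3 idx=3 pred=N actual=N -> ctr[3]=0
Ev 10: PC=3 idx=3 pred=N actual=N -> ctr[3]=0
Ev 11: PC=4 idx=0 pred=T actual=N -> ctr[0]=2
Ev 12: PC=3 idx=3 pred=N actual=N -> ctr[3]=0

Answer: 2 3 3 0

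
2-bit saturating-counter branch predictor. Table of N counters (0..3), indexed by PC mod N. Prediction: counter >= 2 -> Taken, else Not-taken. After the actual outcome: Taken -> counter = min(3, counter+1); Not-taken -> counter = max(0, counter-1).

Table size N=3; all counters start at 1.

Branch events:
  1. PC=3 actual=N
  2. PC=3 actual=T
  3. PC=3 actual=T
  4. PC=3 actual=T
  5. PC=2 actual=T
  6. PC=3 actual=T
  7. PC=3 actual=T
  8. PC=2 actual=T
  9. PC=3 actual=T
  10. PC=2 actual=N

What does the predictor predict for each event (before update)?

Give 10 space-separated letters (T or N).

Answer: N N N T N T T T T T

Derivation:
Ev 1: PC=3 idx=0 pred=N actual=N -> ctr[0]=0
Ev 2: PC=3 idx=0 pred=N actual=T -> ctr[0]=1
Ev 3: PC=3 idx=0 pred=N actual=T -> ctr[0]=2
Ev 4: PC=3 idx=0 pred=T actual=T -> ctr[0]=3
Ev 5: PC=2 idx=2 pred=N actual=T -> ctr[2]=2
Ev 6: PC=3 idx=0 pred=T actual=T -> ctr[0]=3
Ev 7: PC=3 idx=0 pred=T actual=T -> ctr[0]=3
Ev 8: PC=2 idx=2 pred=T actual=T -> ctr[2]=3
Ev 9: PC=3 idx=0 pred=T actual=T -> ctr[0]=3
Ev 10: PC=2 idx=2 pred=T actual=N -> ctr[2]=2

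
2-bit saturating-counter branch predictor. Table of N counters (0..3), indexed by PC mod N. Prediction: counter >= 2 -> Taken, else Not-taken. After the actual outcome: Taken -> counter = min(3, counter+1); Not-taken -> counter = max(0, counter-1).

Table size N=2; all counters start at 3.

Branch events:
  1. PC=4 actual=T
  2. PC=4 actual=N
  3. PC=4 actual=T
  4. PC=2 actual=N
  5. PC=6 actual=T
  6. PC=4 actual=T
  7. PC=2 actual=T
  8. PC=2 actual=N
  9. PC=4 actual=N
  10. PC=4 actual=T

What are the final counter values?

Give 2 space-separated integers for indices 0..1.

Ev 1: PC=4 idx=0 pred=T actual=T -> ctr[0]=3
Ev 2: PC=4 idx=0 pred=T actual=N -> ctr[0]=2
Ev 3: PC=4 idx=0 pred=T actual=T -> ctr[0]=3
Ev 4: PC=2 idx=0 pred=T actual=N -> ctr[0]=2
Ev 5: PC=6 idx=0 pred=T actual=T -> ctr[0]=3
Ev 6: PC=4 idx=0 pred=T actual=T -> ctr[0]=3
Ev 7: PC=2 idx=0 pred=T actual=T -> ctr[0]=3
Ev 8: PC=2 idx=0 pred=T actual=N -> ctr[0]=2
Ev 9: PC=4 idx=0 pred=T actual=N -> ctr[0]=1
Ev 10: PC=4 idx=0 pred=N actual=T -> ctr[0]=2

Answer: 2 3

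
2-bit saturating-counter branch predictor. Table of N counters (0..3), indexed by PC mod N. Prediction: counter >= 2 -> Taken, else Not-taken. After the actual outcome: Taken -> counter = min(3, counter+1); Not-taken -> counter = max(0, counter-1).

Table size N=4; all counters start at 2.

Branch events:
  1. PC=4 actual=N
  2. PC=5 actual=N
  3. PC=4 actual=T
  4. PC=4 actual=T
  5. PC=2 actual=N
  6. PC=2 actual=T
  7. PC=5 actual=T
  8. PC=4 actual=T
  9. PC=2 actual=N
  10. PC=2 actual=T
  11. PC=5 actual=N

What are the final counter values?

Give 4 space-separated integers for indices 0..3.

Ev 1: PC=4 idx=0 pred=T actual=N -> ctr[0]=1
Ev 2: PC=5 idx=1 pred=T actual=N -> ctr[1]=1
Ev 3: PC=4 idx=0 pred=N actual=T -> ctr[0]=2
Ev 4: PC=4 idx=0 pred=T actual=T -> ctr[0]=3
Ev 5: PC=2 idx=2 pred=T actual=N -> ctr[2]=1
Ev 6: PC=2 idx=2 pred=N actual=T -> ctr[2]=2
Ev 7: PC=5 idx=1 pred=N actual=T -> ctr[1]=2
Ev 8: PC=4 idx=0 pred=T actual=T -> ctr[0]=3
Ev 9: PC=2 idx=2 pred=T actual=N -> ctr[2]=1
Ev 10: PC=2 idx=2 pred=N actual=T -> ctr[2]=2
Ev 11: PC=5 idx=1 pred=T actual=N -> ctr[1]=1

Answer: 3 1 2 2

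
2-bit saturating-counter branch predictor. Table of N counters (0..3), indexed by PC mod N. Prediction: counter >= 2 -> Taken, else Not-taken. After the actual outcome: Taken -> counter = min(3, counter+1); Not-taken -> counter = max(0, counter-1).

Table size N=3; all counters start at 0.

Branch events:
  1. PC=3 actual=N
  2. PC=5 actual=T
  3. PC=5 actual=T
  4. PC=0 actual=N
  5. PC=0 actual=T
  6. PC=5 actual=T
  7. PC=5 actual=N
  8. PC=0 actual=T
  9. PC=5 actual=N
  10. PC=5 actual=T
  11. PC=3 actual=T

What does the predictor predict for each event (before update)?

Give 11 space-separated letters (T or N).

Answer: N N N N N T T N T N T

Derivation:
Ev 1: PC=3 idx=0 pred=N actual=N -> ctr[0]=0
Ev 2: PC=5 idx=2 pred=N actual=T -> ctr[2]=1
Ev 3: PC=5 idx=2 pred=N actual=T -> ctr[2]=2
Ev 4: PC=0 idx=0 pred=N actual=N -> ctr[0]=0
Ev 5: PC=0 idx=0 pred=N actual=T -> ctr[0]=1
Ev 6: PC=5 idx=2 pred=T actual=T -> ctr[2]=3
Ev 7: PC=5 idx=2 pred=T actual=N -> ctr[2]=2
Ev 8: PC=0 idx=0 pred=N actual=T -> ctr[0]=2
Ev 9: PC=5 idx=2 pred=T actual=N -> ctr[2]=1
Ev 10: PC=5 idx=2 pred=N actual=T -> ctr[2]=2
Ev 11: PC=3 idx=0 pred=T actual=T -> ctr[0]=3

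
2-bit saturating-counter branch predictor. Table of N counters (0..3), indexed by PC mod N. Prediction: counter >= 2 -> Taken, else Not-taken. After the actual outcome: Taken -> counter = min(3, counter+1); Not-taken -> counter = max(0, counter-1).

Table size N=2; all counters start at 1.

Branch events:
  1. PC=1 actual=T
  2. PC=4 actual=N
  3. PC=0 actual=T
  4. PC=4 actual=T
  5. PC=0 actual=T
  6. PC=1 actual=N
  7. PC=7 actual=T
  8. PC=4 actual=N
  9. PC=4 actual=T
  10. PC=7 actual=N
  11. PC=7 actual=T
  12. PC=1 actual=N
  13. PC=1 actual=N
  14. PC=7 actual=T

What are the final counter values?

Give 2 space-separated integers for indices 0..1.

Answer: 3 1

Derivation:
Ev 1: PC=1 idx=1 pred=N actual=T -> ctr[1]=2
Ev 2: PC=4 idx=0 pred=N actual=N -> ctr[0]=0
Ev 3: PC=0 idx=0 pred=N actual=T -> ctr[0]=1
Ev 4: PC=4 idx=0 pred=N actual=T -> ctr[0]=2
Ev 5: PC=0 idx=0 pred=T actual=T -> ctr[0]=3
Ev 6: PC=1 idx=1 pred=T actual=N -> ctr[1]=1
Ev 7: PC=7 idx=1 pred=N actual=T -> ctr[1]=2
Ev 8: PC=4 idx=0 pred=T actual=N -> ctr[0]=2
Ev 9: PC=4 idx=0 pred=T actual=T -> ctr[0]=3
Ev 10: PC=7 idx=1 pred=T actual=N -> ctr[1]=1
Ev 11: PC=7 idx=1 pred=N actual=T -> ctr[1]=2
Ev 12: PC=1 idx=1 pred=T actual=N -> ctr[1]=1
Ev 13: PC=1 idx=1 pred=N actual=N -> ctr[1]=0
Ev 14: PC=7 idx=1 pred=N actual=T -> ctr[1]=1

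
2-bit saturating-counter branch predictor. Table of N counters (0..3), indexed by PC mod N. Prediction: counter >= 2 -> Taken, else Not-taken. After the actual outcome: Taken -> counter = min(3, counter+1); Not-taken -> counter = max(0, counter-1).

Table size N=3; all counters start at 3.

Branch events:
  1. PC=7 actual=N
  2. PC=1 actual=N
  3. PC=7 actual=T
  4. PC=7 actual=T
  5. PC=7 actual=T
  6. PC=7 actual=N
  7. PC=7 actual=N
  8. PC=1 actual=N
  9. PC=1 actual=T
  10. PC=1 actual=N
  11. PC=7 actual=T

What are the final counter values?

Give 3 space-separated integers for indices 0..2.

Ev 1: PC=7 idx=1 pred=T actual=N -> ctr[1]=2
Ev 2: PC=1 idx=1 pred=T actual=N -> ctr[1]=1
Ev 3: PC=7 idx=1 pred=N actual=T -> ctr[1]=2
Ev 4: PC=7 idx=1 pred=T actual=T -> ctr[1]=3
Ev 5: PC=7 idx=1 pred=T actual=T -> ctr[1]=3
Ev 6: PC=7 idx=1 pred=T actual=N -> ctr[1]=2
Ev 7: PC=7 idx=1 pred=T actual=N -> ctr[1]=1
Ev 8: PC=1 idx=1 pred=N actual=N -> ctr[1]=0
Ev 9: PC=1 idx=1 pred=N actual=T -> ctr[1]=1
Ev 10: PC=1 idx=1 pred=N actual=N -> ctr[1]=0
Ev 11: PC=7 idx=1 pred=N actual=T -> ctr[1]=1

Answer: 3 1 3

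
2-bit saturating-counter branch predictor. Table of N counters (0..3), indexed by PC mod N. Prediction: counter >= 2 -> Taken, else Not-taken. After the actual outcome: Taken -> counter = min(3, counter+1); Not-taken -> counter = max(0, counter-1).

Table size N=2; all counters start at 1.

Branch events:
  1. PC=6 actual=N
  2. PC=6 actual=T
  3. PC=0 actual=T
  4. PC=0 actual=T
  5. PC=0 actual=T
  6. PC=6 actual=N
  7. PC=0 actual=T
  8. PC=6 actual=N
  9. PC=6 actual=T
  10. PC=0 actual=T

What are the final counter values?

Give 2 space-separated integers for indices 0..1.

Answer: 3 1

Derivation:
Ev 1: PC=6 idx=0 pred=N actual=N -> ctr[0]=0
Ev 2: PC=6 idx=0 pred=N actual=T -> ctr[0]=1
Ev 3: PC=0 idx=0 pred=N actual=T -> ctr[0]=2
Ev 4: PC=0 idx=0 pred=T actual=T -> ctr[0]=3
Ev 5: PC=0 idx=0 pred=T actual=T -> ctr[0]=3
Ev 6: PC=6 idx=0 pred=T actual=N -> ctr[0]=2
Ev 7: PC=0 idx=0 pred=T actual=T -> ctr[0]=3
Ev 8: PC=6 idx=0 pred=T actual=N -> ctr[0]=2
Ev 9: PC=6 idx=0 pred=T actual=T -> ctr[0]=3
Ev 10: PC=0 idx=0 pred=T actual=T -> ctr[0]=3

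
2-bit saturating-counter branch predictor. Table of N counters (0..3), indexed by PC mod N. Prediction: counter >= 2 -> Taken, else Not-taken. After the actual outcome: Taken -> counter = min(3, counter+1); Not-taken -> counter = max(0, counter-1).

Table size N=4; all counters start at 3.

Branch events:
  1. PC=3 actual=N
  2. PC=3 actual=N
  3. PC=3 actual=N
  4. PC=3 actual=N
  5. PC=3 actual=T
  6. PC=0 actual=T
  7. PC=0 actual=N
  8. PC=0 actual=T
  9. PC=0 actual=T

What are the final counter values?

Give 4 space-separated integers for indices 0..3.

Answer: 3 3 3 1

Derivation:
Ev 1: PC=3 idx=3 pred=T actual=N -> ctr[3]=2
Ev 2: PC=3 idx=3 pred=T actual=N -> ctr[3]=1
Ev 3: PC=3 idx=3 pred=N actual=N -> ctr[3]=0
Ev 4: PC=3 idx=3 pred=N actual=N -> ctr[3]=0
Ev 5: PC=3 idx=3 pred=N actual=T -> ctr[3]=1
Ev 6: PC=0 idx=0 pred=T actual=T -> ctr[0]=3
Ev 7: PC=0 idx=0 pred=T actual=N -> ctr[0]=2
Ev 8: PC=0 idx=0 pred=T actual=T -> ctr[0]=3
Ev 9: PC=0 idx=0 pred=T actual=T -> ctr[0]=3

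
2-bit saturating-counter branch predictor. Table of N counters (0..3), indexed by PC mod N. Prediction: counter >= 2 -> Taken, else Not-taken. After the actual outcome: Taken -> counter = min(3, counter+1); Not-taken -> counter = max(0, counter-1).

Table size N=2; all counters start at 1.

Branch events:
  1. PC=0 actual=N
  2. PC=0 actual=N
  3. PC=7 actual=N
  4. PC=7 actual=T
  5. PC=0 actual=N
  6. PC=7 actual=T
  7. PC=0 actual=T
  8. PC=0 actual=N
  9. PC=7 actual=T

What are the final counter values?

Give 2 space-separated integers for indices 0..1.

Answer: 0 3

Derivation:
Ev 1: PC=0 idx=0 pred=N actual=N -> ctr[0]=0
Ev 2: PC=0 idx=0 pred=N actual=N -> ctr[0]=0
Ev 3: PC=7 idx=1 pred=N actual=N -> ctr[1]=0
Ev 4: PC=7 idx=1 pred=N actual=T -> ctr[1]=1
Ev 5: PC=0 idx=0 pred=N actual=N -> ctr[0]=0
Ev 6: PC=7 idx=1 pred=N actual=T -> ctr[1]=2
Ev 7: PC=0 idx=0 pred=N actual=T -> ctr[0]=1
Ev 8: PC=0 idx=0 pred=N actual=N -> ctr[0]=0
Ev 9: PC=7 idx=1 pred=T actual=T -> ctr[1]=3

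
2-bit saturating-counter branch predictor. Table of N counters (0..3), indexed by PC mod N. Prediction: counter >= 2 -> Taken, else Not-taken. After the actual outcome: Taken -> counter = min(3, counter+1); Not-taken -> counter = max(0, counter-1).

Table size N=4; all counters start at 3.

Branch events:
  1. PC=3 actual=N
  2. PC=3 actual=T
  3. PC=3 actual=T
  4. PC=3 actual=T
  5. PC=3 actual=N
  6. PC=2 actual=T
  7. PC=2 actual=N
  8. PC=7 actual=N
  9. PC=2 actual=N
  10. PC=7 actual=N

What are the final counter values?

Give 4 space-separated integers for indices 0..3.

Ev 1: PC=3 idx=3 pred=T actual=N -> ctr[3]=2
Ev 2: PC=3 idx=3 pred=T actual=T -> ctr[3]=3
Ev 3: PC=3 idx=3 pred=T actual=T -> ctr[3]=3
Ev 4: PC=3 idx=3 pred=T actual=T -> ctr[3]=3
Ev 5: PC=3 idx=3 pred=T actual=N -> ctr[3]=2
Ev 6: PC=2 idx=2 pred=T actual=T -> ctr[2]=3
Ev 7: PC=2 idx=2 pred=T actual=N -> ctr[2]=2
Ev 8: PC=7 idx=3 pred=T actual=N -> ctr[3]=1
Ev 9: PC=2 idx=2 pred=T actual=N -> ctr[2]=1
Ev 10: PC=7 idx=3 pred=N actual=N -> ctr[3]=0

Answer: 3 3 1 0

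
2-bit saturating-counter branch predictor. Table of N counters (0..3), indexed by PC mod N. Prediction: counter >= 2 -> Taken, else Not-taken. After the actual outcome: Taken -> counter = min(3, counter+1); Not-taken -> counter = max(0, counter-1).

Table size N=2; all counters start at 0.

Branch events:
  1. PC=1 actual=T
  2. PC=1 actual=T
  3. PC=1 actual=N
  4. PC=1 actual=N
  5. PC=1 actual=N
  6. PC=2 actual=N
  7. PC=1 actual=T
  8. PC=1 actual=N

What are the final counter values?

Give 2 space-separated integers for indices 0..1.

Answer: 0 0

Derivation:
Ev 1: PC=1 idx=1 pred=N actual=T -> ctr[1]=1
Ev 2: PC=1 idx=1 pred=N actual=T -> ctr[1]=2
Ev 3: PC=1 idx=1 pred=T actual=N -> ctr[1]=1
Ev 4: PC=1 idx=1 pred=N actual=N -> ctr[1]=0
Ev 5: PC=1 idx=1 pred=N actual=N -> ctr[1]=0
Ev 6: PC=2 idx=0 pred=N actual=N -> ctr[0]=0
Ev 7: PC=1 idx=1 pred=N actual=T -> ctr[1]=1
Ev 8: PC=1 idx=1 pred=N actual=N -> ctr[1]=0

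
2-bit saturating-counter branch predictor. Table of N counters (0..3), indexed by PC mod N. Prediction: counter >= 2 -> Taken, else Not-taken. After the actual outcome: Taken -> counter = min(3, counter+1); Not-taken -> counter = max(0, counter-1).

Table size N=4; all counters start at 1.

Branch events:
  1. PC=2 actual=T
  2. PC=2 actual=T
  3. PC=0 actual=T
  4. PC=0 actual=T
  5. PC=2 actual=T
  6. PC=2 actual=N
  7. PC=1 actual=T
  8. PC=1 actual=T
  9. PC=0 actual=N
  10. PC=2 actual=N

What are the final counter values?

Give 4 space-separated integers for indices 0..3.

Ev 1: PC=2 idx=2 pred=N actual=T -> ctr[2]=2
Ev 2: PC=2 idx=2 pred=T actual=T -> ctr[2]=3
Ev 3: PC=0 idx=0 pred=N actual=T -> ctr[0]=2
Ev 4: PC=0 idx=0 pred=T actual=T -> ctr[0]=3
Ev 5: PC=2 idx=2 pred=T actual=T -> ctr[2]=3
Ev 6: PC=2 idx=2 pred=T actual=N -> ctr[2]=2
Ev 7: PC=1 idx=1 pred=N actual=T -> ctr[1]=2
Ev 8: PC=1 idx=1 pred=T actual=T -> ctr[1]=3
Ev 9: PC=0 idx=0 pred=T actual=N -> ctr[0]=2
Ev 10: PC=2 idx=2 pred=T actual=N -> ctr[2]=1

Answer: 2 3 1 1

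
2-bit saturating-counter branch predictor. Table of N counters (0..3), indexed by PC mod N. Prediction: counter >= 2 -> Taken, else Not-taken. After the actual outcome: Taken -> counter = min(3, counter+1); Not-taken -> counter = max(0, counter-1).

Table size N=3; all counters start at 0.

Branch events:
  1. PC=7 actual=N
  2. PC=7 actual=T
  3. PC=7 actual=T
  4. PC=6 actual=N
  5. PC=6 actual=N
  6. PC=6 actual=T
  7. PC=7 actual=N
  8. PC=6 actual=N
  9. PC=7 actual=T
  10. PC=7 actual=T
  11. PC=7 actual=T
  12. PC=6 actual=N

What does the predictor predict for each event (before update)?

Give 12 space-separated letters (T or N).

Ev 1: PC=7 idx=1 pred=N actual=N -> ctr[1]=0
Ev 2: PC=7 idx=1 pred=N actual=T -> ctr[1]=1
Ev 3: PC=7 idx=1 pred=N actual=T -> ctr[1]=2
Ev 4: PC=6 idx=0 pred=N actual=N -> ctr[0]=0
Ev 5: PC=6 idx=0 pred=N actual=N -> ctr[0]=0
Ev 6: PC=6 idx=0 pred=N actual=T -> ctr[0]=1
Ev 7: PC=7 idx=1 pred=T actual=N -> ctr[1]=1
Ev 8: PC=6 idx=0 pred=N actual=N -> ctr[0]=0
Ev 9: PC=7 idx=1 pred=N actual=T -> ctr[1]=2
Ev 10: PC=7 idx=1 pred=T actual=T -> ctr[1]=3
Ev 11: PC=7 idx=1 pred=T actual=T -> ctr[1]=3
Ev 12: PC=6 idx=0 pred=N actual=N -> ctr[0]=0

Answer: N N N N N N T N N T T N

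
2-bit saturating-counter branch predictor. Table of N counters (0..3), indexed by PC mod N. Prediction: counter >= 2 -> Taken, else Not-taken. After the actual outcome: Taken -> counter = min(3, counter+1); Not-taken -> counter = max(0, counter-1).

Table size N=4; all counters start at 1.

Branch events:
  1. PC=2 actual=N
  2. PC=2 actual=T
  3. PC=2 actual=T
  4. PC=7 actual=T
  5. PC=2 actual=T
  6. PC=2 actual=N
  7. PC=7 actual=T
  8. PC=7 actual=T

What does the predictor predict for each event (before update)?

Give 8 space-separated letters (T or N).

Ev 1: PC=2 idx=2 pred=N actual=N -> ctr[2]=0
Ev 2: PC=2 idx=2 pred=N actual=T -> ctr[2]=1
Ev 3: PC=2 idx=2 pred=N actual=T -> ctr[2]=2
Ev 4: PC=7 idx=3 pred=N actual=T -> ctr[3]=2
Ev 5: PC=2 idx=2 pred=T actual=T -> ctr[2]=3
Ev 6: PC=2 idx=2 pred=T actual=N -> ctr[2]=2
Ev 7: PC=7 idx=3 pred=T actual=T -> ctr[3]=3
Ev 8: PC=7 idx=3 pred=T actual=T -> ctr[3]=3

Answer: N N N N T T T T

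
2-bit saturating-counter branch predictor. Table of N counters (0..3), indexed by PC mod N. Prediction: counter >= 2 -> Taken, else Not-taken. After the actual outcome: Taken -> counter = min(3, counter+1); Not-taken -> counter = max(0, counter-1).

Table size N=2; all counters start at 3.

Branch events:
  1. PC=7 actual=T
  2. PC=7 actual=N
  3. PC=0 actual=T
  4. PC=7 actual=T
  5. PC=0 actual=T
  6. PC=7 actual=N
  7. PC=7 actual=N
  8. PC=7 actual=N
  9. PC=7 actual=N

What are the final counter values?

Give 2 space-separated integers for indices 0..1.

Answer: 3 0

Derivation:
Ev 1: PC=7 idx=1 pred=T actual=T -> ctr[1]=3
Ev 2: PC=7 idx=1 pred=T actual=N -> ctr[1]=2
Ev 3: PC=0 idx=0 pred=T actual=T -> ctr[0]=3
Ev 4: PC=7 idx=1 pred=T actual=T -> ctr[1]=3
Ev 5: PC=0 idx=0 pred=T actual=T -> ctr[0]=3
Ev 6: PC=7 idx=1 pred=T actual=N -> ctr[1]=2
Ev 7: PC=7 idx=1 pred=T actual=N -> ctr[1]=1
Ev 8: PC=7 idx=1 pred=N actual=N -> ctr[1]=0
Ev 9: PC=7 idx=1 pred=N actual=N -> ctr[1]=0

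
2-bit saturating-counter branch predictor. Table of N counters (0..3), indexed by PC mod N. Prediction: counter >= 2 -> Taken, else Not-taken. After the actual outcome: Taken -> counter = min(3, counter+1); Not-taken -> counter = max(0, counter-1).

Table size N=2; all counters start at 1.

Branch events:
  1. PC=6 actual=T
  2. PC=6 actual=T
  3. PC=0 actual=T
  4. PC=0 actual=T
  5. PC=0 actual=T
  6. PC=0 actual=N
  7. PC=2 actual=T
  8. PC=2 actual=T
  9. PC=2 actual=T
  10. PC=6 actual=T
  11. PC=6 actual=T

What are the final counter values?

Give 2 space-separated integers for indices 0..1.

Answer: 3 1

Derivation:
Ev 1: PC=6 idx=0 pred=N actual=T -> ctr[0]=2
Ev 2: PC=6 idx=0 pred=T actual=T -> ctr[0]=3
Ev 3: PC=0 idx=0 pred=T actual=T -> ctr[0]=3
Ev 4: PC=0 idx=0 pred=T actual=T -> ctr[0]=3
Ev 5: PC=0 idx=0 pred=T actual=T -> ctr[0]=3
Ev 6: PC=0 idx=0 pred=T actual=N -> ctr[0]=2
Ev 7: PC=2 idx=0 pred=T actual=T -> ctr[0]=3
Ev 8: PC=2 idx=0 pred=T actual=T -> ctr[0]=3
Ev 9: PC=2 idx=0 pred=T actual=T -> ctr[0]=3
Ev 10: PC=6 idx=0 pred=T actual=T -> ctr[0]=3
Ev 11: PC=6 idx=0 pred=T actual=T -> ctr[0]=3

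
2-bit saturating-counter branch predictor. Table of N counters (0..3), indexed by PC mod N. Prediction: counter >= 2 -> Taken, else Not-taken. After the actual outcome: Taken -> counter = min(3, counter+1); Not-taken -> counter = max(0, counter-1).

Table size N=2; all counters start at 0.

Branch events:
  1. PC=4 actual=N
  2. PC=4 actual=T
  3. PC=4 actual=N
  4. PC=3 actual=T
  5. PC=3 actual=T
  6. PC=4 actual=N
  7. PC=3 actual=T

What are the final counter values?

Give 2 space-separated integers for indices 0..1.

Answer: 0 3

Derivation:
Ev 1: PC=4 idx=0 pred=N actual=N -> ctr[0]=0
Ev 2: PC=4 idx=0 pred=N actual=T -> ctr[0]=1
Ev 3: PC=4 idx=0 pred=N actual=N -> ctr[0]=0
Ev 4: PC=3 idx=1 pred=N actual=T -> ctr[1]=1
Ev 5: PC=3 idx=1 pred=N actual=T -> ctr[1]=2
Ev 6: PC=4 idx=0 pred=N actual=N -> ctr[0]=0
Ev 7: PC=3 idx=1 pred=T actual=T -> ctr[1]=3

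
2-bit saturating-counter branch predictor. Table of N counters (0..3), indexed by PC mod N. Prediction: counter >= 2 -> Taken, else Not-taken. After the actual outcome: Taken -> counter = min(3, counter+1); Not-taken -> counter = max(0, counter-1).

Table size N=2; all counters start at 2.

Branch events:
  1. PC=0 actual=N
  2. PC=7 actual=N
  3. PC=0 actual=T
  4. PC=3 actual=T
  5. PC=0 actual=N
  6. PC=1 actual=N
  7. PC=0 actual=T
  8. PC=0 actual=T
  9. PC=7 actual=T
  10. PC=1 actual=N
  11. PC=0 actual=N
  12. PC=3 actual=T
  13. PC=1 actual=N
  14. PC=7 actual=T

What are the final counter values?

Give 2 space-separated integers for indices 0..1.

Ev 1: PC=0 idx=0 pred=T actual=N -> ctr[0]=1
Ev 2: PC=7 idx=1 pred=T actual=N -> ctr[1]=1
Ev 3: PC=0 idx=0 pred=N actual=T -> ctr[0]=2
Ev 4: PC=3 idx=1 pred=N actual=T -> ctr[1]=2
Ev 5: PC=0 idx=0 pred=T actual=N -> ctr[0]=1
Ev 6: PC=1 idx=1 pred=T actual=N -> ctr[1]=1
Ev 7: PC=0 idx=0 pred=N actual=T -> ctr[0]=2
Ev 8: PC=0 idx=0 pred=T actual=T -> ctr[0]=3
Ev 9: PC=7 idx=1 pred=N actual=T -> ctr[1]=2
Ev 10: PC=1 idx=1 pred=T actual=N -> ctr[1]=1
Ev 11: PC=0 idx=0 pred=T actual=N -> ctr[0]=2
Ev 12: PC=3 idx=1 pred=N actual=T -> ctr[1]=2
Ev 13: PC=1 idx=1 pred=T actual=N -> ctr[1]=1
Ev 14: PC=7 idx=1 pred=N actual=T -> ctr[1]=2

Answer: 2 2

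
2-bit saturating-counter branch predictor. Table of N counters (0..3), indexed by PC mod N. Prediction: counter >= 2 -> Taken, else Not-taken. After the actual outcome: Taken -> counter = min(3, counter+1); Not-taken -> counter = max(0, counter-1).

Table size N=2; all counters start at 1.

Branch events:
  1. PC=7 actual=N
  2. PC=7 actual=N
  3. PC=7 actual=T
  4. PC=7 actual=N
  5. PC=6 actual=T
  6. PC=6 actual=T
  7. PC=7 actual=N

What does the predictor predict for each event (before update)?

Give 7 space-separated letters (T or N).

Answer: N N N N N T N

Derivation:
Ev 1: PC=7 idx=1 pred=N actual=N -> ctr[1]=0
Ev 2: PC=7 idx=1 pred=N actual=N -> ctr[1]=0
Ev 3: PC=7 idx=1 pred=N actual=T -> ctr[1]=1
Ev 4: PC=7 idx=1 pred=N actual=N -> ctr[1]=0
Ev 5: PC=6 idx=0 pred=N actual=T -> ctr[0]=2
Ev 6: PC=6 idx=0 pred=T actual=T -> ctr[0]=3
Ev 7: PC=7 idx=1 pred=N actual=N -> ctr[1]=0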